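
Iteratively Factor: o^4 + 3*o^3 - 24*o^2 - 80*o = (o + 4)*(o^3 - o^2 - 20*o) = (o - 5)*(o + 4)*(o^2 + 4*o) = (o - 5)*(o + 4)^2*(o)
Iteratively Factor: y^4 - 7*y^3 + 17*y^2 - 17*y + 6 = (y - 1)*(y^3 - 6*y^2 + 11*y - 6) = (y - 2)*(y - 1)*(y^2 - 4*y + 3) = (y - 2)*(y - 1)^2*(y - 3)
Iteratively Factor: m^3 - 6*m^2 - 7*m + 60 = (m - 4)*(m^2 - 2*m - 15) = (m - 5)*(m - 4)*(m + 3)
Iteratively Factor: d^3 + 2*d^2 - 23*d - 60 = (d + 3)*(d^2 - d - 20) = (d + 3)*(d + 4)*(d - 5)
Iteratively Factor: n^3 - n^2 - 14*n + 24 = (n - 3)*(n^2 + 2*n - 8) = (n - 3)*(n + 4)*(n - 2)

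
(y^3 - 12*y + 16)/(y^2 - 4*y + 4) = y + 4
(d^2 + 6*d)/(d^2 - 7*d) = (d + 6)/(d - 7)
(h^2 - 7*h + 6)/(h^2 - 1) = (h - 6)/(h + 1)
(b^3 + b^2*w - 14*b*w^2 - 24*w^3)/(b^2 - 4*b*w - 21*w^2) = (-b^2 + 2*b*w + 8*w^2)/(-b + 7*w)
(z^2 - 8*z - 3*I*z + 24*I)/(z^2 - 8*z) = (z - 3*I)/z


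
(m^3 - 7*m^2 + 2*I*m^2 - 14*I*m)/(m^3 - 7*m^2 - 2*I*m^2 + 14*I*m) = (m + 2*I)/(m - 2*I)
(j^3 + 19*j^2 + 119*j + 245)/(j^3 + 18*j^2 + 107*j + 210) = (j + 7)/(j + 6)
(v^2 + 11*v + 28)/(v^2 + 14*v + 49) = (v + 4)/(v + 7)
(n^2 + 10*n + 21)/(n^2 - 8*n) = (n^2 + 10*n + 21)/(n*(n - 8))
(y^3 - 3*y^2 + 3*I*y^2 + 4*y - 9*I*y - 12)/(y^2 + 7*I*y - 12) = (y^2 - y*(3 + I) + 3*I)/(y + 3*I)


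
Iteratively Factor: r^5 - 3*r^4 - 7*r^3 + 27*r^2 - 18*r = (r)*(r^4 - 3*r^3 - 7*r^2 + 27*r - 18) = r*(r - 3)*(r^3 - 7*r + 6) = r*(r - 3)*(r - 1)*(r^2 + r - 6) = r*(r - 3)*(r - 1)*(r + 3)*(r - 2)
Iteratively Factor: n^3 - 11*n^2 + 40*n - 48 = (n - 4)*(n^2 - 7*n + 12) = (n - 4)^2*(n - 3)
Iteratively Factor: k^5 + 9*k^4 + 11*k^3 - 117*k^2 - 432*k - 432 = (k + 3)*(k^4 + 6*k^3 - 7*k^2 - 96*k - 144) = (k + 3)*(k + 4)*(k^3 + 2*k^2 - 15*k - 36) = (k + 3)^2*(k + 4)*(k^2 - k - 12) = (k + 3)^3*(k + 4)*(k - 4)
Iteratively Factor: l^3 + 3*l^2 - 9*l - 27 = (l + 3)*(l^2 - 9) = (l - 3)*(l + 3)*(l + 3)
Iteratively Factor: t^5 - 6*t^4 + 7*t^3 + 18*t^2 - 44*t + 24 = (t + 2)*(t^4 - 8*t^3 + 23*t^2 - 28*t + 12) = (t - 2)*(t + 2)*(t^3 - 6*t^2 + 11*t - 6) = (t - 2)^2*(t + 2)*(t^2 - 4*t + 3) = (t - 2)^2*(t - 1)*(t + 2)*(t - 3)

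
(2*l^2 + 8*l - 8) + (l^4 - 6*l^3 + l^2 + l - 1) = l^4 - 6*l^3 + 3*l^2 + 9*l - 9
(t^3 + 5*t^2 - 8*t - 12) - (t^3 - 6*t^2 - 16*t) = 11*t^2 + 8*t - 12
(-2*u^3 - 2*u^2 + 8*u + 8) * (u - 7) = -2*u^4 + 12*u^3 + 22*u^2 - 48*u - 56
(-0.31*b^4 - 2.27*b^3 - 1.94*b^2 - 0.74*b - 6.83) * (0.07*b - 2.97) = -0.0217*b^5 + 0.7618*b^4 + 6.6061*b^3 + 5.71*b^2 + 1.7197*b + 20.2851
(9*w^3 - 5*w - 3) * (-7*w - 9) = -63*w^4 - 81*w^3 + 35*w^2 + 66*w + 27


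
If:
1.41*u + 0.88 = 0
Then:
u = -0.62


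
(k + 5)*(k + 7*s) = k^2 + 7*k*s + 5*k + 35*s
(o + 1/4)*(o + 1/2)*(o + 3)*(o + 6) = o^4 + 39*o^3/4 + 199*o^2/8 + 117*o/8 + 9/4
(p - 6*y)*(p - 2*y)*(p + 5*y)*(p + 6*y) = p^4 + 3*p^3*y - 46*p^2*y^2 - 108*p*y^3 + 360*y^4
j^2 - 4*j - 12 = (j - 6)*(j + 2)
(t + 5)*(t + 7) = t^2 + 12*t + 35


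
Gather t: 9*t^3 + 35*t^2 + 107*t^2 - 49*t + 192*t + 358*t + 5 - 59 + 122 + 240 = 9*t^3 + 142*t^2 + 501*t + 308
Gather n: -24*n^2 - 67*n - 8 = -24*n^2 - 67*n - 8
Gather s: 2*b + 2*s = 2*b + 2*s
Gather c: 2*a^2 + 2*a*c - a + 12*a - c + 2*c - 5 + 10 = 2*a^2 + 11*a + c*(2*a + 1) + 5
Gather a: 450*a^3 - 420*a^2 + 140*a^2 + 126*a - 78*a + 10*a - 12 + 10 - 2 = 450*a^3 - 280*a^2 + 58*a - 4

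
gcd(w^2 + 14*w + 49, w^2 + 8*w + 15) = 1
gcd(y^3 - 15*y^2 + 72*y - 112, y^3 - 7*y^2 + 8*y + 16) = y^2 - 8*y + 16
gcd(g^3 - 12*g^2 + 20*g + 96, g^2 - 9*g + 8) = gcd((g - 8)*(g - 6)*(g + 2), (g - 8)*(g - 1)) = g - 8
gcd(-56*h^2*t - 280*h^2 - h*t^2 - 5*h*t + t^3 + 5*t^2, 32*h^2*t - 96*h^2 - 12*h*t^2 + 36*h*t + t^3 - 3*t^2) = -8*h + t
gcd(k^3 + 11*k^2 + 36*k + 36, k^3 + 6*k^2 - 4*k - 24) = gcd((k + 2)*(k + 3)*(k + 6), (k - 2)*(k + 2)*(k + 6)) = k^2 + 8*k + 12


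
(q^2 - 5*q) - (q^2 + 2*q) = -7*q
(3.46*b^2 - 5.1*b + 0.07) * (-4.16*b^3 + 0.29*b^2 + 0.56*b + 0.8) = -14.3936*b^5 + 22.2194*b^4 + 0.1674*b^3 - 0.0676999999999994*b^2 - 4.0408*b + 0.056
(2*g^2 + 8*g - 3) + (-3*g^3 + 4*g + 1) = -3*g^3 + 2*g^2 + 12*g - 2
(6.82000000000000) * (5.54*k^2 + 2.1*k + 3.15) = 37.7828*k^2 + 14.322*k + 21.483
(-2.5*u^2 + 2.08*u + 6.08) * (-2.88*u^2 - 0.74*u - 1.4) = 7.2*u^4 - 4.1404*u^3 - 15.5496*u^2 - 7.4112*u - 8.512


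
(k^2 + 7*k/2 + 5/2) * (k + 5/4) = k^3 + 19*k^2/4 + 55*k/8 + 25/8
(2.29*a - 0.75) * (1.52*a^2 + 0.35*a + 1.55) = 3.4808*a^3 - 0.3385*a^2 + 3.287*a - 1.1625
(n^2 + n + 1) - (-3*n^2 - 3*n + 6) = 4*n^2 + 4*n - 5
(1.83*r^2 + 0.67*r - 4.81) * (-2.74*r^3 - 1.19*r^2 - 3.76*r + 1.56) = -5.0142*r^5 - 4.0135*r^4 + 5.5013*r^3 + 6.0595*r^2 + 19.1308*r - 7.5036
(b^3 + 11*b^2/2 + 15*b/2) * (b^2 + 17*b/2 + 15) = b^5 + 14*b^4 + 277*b^3/4 + 585*b^2/4 + 225*b/2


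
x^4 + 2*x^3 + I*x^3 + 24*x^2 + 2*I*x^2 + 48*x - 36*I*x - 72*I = (x + 2)*(x - 3*I)*(x - 2*I)*(x + 6*I)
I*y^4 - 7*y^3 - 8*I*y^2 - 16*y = y*(y + 4*I)^2*(I*y + 1)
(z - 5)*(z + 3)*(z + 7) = z^3 + 5*z^2 - 29*z - 105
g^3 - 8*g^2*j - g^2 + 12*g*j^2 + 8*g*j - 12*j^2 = (g - 1)*(g - 6*j)*(g - 2*j)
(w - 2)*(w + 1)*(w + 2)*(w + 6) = w^4 + 7*w^3 + 2*w^2 - 28*w - 24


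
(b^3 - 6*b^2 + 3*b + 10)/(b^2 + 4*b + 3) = (b^2 - 7*b + 10)/(b + 3)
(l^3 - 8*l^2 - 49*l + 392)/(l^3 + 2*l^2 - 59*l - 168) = (l - 7)/(l + 3)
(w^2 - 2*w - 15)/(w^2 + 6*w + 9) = (w - 5)/(w + 3)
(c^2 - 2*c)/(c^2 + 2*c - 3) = c*(c - 2)/(c^2 + 2*c - 3)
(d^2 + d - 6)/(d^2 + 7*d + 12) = (d - 2)/(d + 4)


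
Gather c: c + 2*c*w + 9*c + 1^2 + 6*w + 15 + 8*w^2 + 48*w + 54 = c*(2*w + 10) + 8*w^2 + 54*w + 70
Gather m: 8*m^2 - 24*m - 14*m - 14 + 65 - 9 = 8*m^2 - 38*m + 42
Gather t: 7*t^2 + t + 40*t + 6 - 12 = 7*t^2 + 41*t - 6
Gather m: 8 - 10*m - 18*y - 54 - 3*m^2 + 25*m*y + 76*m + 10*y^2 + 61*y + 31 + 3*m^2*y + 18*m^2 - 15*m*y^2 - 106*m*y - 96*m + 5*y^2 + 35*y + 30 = m^2*(3*y + 15) + m*(-15*y^2 - 81*y - 30) + 15*y^2 + 78*y + 15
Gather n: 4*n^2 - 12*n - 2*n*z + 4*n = 4*n^2 + n*(-2*z - 8)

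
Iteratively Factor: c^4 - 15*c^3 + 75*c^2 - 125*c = (c - 5)*(c^3 - 10*c^2 + 25*c) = (c - 5)^2*(c^2 - 5*c) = (c - 5)^3*(c)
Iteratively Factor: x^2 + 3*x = (x)*(x + 3)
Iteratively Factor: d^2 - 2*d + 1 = (d - 1)*(d - 1)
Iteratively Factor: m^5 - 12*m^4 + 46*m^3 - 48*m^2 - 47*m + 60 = (m - 4)*(m^4 - 8*m^3 + 14*m^2 + 8*m - 15) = (m - 5)*(m - 4)*(m^3 - 3*m^2 - m + 3) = (m - 5)*(m - 4)*(m - 3)*(m^2 - 1) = (m - 5)*(m - 4)*(m - 3)*(m + 1)*(m - 1)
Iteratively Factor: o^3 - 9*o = (o - 3)*(o^2 + 3*o) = o*(o - 3)*(o + 3)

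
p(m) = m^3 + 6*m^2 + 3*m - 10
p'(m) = 3*m^2 + 12*m + 3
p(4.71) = 241.72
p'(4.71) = 126.07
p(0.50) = -6.88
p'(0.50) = 9.75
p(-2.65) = 5.58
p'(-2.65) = -7.73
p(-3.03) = 8.18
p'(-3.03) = -5.82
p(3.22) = 95.26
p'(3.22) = 72.75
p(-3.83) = 10.34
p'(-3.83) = 1.05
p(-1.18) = -6.83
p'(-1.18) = -6.98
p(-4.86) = 2.35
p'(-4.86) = 15.54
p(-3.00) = 8.00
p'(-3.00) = -6.00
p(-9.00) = -280.00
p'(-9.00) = 138.00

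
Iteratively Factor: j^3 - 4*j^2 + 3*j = (j - 3)*(j^2 - j) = j*(j - 3)*(j - 1)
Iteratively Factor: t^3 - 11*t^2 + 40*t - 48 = (t - 4)*(t^2 - 7*t + 12) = (t - 4)^2*(t - 3)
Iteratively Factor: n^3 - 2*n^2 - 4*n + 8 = (n + 2)*(n^2 - 4*n + 4) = (n - 2)*(n + 2)*(n - 2)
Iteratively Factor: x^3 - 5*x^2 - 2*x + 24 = (x - 4)*(x^2 - x - 6) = (x - 4)*(x + 2)*(x - 3)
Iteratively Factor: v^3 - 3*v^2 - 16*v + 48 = (v - 3)*(v^2 - 16) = (v - 3)*(v + 4)*(v - 4)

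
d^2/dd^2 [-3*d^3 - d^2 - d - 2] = -18*d - 2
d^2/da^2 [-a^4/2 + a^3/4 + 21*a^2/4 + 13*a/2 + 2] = -6*a^2 + 3*a/2 + 21/2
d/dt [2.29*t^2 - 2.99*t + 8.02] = 4.58*t - 2.99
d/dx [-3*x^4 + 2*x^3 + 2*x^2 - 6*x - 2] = -12*x^3 + 6*x^2 + 4*x - 6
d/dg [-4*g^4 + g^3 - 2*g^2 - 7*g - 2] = -16*g^3 + 3*g^2 - 4*g - 7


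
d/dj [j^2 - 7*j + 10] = 2*j - 7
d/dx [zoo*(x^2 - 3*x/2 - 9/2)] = zoo*(x + 1)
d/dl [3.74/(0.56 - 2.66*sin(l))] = 9.9484*cos(l)/(2.66*sin(l) - 0.56)^2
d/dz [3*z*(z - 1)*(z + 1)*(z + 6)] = 12*z^3 + 54*z^2 - 6*z - 18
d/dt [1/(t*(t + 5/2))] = 2*(-4*t - 5)/(t^2*(4*t^2 + 20*t + 25))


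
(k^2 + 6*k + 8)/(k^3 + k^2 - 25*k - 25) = (k^2 + 6*k + 8)/(k^3 + k^2 - 25*k - 25)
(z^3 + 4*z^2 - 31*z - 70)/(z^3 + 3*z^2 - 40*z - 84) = (z - 5)/(z - 6)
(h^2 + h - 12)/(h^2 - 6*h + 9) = (h + 4)/(h - 3)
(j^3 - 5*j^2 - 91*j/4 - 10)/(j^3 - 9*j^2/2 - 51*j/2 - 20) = (j + 1/2)/(j + 1)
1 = 1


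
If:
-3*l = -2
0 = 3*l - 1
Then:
No Solution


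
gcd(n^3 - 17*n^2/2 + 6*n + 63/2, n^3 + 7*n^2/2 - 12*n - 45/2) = n^2 - 3*n/2 - 9/2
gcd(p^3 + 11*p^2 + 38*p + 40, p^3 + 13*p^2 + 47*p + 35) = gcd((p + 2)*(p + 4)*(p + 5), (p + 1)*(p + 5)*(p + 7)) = p + 5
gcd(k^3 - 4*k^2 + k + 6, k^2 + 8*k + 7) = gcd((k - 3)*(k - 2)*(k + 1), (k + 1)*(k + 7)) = k + 1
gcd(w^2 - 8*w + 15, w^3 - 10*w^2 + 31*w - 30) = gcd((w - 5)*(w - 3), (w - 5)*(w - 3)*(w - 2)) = w^2 - 8*w + 15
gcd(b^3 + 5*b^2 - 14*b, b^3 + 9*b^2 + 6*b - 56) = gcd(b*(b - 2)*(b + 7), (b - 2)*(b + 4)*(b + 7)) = b^2 + 5*b - 14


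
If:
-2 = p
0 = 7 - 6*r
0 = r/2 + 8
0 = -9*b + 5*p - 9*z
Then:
No Solution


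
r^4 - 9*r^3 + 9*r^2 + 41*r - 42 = (r - 7)*(r - 3)*(r - 1)*(r + 2)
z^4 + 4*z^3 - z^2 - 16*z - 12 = (z - 2)*(z + 1)*(z + 2)*(z + 3)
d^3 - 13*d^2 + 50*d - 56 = (d - 7)*(d - 4)*(d - 2)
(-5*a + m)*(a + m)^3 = -5*a^4 - 14*a^3*m - 12*a^2*m^2 - 2*a*m^3 + m^4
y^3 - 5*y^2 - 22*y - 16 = (y - 8)*(y + 1)*(y + 2)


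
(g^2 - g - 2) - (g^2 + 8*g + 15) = -9*g - 17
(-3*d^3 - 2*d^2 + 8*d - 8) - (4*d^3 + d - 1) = -7*d^3 - 2*d^2 + 7*d - 7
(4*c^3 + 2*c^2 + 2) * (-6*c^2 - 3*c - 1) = -24*c^5 - 24*c^4 - 10*c^3 - 14*c^2 - 6*c - 2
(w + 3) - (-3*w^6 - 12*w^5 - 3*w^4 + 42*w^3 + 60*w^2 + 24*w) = 3*w^6 + 12*w^5 + 3*w^4 - 42*w^3 - 60*w^2 - 23*w + 3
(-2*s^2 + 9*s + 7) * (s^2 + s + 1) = -2*s^4 + 7*s^3 + 14*s^2 + 16*s + 7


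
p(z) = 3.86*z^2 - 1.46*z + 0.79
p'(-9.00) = -70.94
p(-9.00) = 326.59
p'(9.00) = 68.02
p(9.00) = 300.31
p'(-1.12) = -10.11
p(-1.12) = 7.27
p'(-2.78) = -22.92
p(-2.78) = 34.68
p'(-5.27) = -42.14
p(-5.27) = 115.69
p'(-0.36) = -4.24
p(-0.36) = 1.82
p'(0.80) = 4.72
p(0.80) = 2.09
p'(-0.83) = -7.87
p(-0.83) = 4.66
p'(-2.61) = -21.61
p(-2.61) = 30.90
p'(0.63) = 3.40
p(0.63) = 1.40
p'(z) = 7.72*z - 1.46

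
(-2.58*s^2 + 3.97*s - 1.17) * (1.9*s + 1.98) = -4.902*s^3 + 2.4346*s^2 + 5.6376*s - 2.3166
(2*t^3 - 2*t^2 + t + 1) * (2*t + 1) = 4*t^4 - 2*t^3 + 3*t + 1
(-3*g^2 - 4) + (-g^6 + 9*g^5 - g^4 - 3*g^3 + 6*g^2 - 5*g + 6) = -g^6 + 9*g^5 - g^4 - 3*g^3 + 3*g^2 - 5*g + 2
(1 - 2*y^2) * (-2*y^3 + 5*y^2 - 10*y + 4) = 4*y^5 - 10*y^4 + 18*y^3 - 3*y^2 - 10*y + 4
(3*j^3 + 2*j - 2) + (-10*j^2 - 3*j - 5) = 3*j^3 - 10*j^2 - j - 7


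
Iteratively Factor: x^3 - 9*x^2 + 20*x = (x - 4)*(x^2 - 5*x) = (x - 5)*(x - 4)*(x)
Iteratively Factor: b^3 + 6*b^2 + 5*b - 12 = (b + 3)*(b^2 + 3*b - 4) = (b - 1)*(b + 3)*(b + 4)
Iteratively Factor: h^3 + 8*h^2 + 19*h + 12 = (h + 4)*(h^2 + 4*h + 3) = (h + 3)*(h + 4)*(h + 1)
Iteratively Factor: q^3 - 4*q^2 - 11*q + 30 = (q + 3)*(q^2 - 7*q + 10) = (q - 5)*(q + 3)*(q - 2)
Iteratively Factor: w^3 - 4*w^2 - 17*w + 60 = (w - 5)*(w^2 + w - 12) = (w - 5)*(w + 4)*(w - 3)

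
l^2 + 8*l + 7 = (l + 1)*(l + 7)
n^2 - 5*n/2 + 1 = (n - 2)*(n - 1/2)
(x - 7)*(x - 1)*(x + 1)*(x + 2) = x^4 - 5*x^3 - 15*x^2 + 5*x + 14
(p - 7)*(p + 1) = p^2 - 6*p - 7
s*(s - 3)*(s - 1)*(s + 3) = s^4 - s^3 - 9*s^2 + 9*s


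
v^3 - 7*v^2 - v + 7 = (v - 7)*(v - 1)*(v + 1)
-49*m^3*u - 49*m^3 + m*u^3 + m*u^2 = (-7*m + u)*(7*m + u)*(m*u + m)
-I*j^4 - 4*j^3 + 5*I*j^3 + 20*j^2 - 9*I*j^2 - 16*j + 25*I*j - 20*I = (j - 4)*(j - 5*I)*(j + I)*(-I*j + I)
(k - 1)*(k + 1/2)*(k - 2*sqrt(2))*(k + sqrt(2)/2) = k^4 - 3*sqrt(2)*k^3/2 - k^3/2 - 5*k^2/2 + 3*sqrt(2)*k^2/4 + k + 3*sqrt(2)*k/4 + 1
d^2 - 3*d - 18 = (d - 6)*(d + 3)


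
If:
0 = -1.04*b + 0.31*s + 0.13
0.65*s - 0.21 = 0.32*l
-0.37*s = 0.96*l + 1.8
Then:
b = -0.03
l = -1.68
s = -0.50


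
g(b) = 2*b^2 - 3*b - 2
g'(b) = 4*b - 3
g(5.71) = 46.08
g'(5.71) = 19.84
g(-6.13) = 91.54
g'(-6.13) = -27.52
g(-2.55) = 18.66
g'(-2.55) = -13.20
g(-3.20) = 28.08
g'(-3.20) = -15.80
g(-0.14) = -1.54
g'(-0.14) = -3.56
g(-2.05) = 12.56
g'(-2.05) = -11.20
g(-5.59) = 77.27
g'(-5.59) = -25.36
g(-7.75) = 141.38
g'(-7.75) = -34.00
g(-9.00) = 187.00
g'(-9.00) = -39.00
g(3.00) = 7.00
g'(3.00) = 9.00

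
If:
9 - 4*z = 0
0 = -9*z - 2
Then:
No Solution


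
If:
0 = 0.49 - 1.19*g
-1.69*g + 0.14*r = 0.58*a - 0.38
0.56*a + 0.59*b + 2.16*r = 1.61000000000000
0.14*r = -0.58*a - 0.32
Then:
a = -0.55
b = 3.30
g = 0.41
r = -0.01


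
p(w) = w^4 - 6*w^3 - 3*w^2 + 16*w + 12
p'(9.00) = 1420.00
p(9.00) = 2100.00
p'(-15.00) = -17444.00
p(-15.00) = 69972.00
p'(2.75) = -53.44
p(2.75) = -34.28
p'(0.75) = 3.06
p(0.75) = 20.10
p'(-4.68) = -760.18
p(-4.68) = 966.15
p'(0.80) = 1.73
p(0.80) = 20.22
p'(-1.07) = -3.09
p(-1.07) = 0.11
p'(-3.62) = -387.91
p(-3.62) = 371.12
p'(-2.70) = -177.75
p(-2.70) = 118.17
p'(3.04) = -56.21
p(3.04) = -50.24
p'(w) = 4*w^3 - 18*w^2 - 6*w + 16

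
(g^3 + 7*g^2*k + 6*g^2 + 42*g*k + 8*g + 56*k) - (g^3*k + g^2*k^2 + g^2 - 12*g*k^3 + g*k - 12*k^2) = -g^3*k + g^3 - g^2*k^2 + 7*g^2*k + 5*g^2 + 12*g*k^3 + 41*g*k + 8*g + 12*k^2 + 56*k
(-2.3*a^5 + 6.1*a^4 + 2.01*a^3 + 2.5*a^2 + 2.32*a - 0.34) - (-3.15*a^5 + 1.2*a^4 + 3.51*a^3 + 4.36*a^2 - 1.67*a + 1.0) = 0.85*a^5 + 4.9*a^4 - 1.5*a^3 - 1.86*a^2 + 3.99*a - 1.34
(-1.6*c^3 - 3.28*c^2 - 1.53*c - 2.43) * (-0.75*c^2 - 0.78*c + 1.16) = 1.2*c^5 + 3.708*c^4 + 1.8499*c^3 - 0.788899999999999*c^2 + 0.1206*c - 2.8188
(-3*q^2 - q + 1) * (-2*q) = 6*q^3 + 2*q^2 - 2*q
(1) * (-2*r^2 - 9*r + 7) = -2*r^2 - 9*r + 7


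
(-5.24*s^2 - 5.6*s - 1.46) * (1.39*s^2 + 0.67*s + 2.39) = -7.2836*s^4 - 11.2948*s^3 - 18.305*s^2 - 14.3622*s - 3.4894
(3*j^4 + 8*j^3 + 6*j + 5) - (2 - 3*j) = 3*j^4 + 8*j^3 + 9*j + 3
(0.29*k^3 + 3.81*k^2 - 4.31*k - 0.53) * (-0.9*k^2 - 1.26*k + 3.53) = -0.261*k^5 - 3.7944*k^4 + 0.102099999999999*k^3 + 19.3569*k^2 - 14.5465*k - 1.8709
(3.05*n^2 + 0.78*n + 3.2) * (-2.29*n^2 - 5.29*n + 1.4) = -6.9845*n^4 - 17.9207*n^3 - 7.1842*n^2 - 15.836*n + 4.48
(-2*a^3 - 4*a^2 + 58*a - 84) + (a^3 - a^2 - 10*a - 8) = -a^3 - 5*a^2 + 48*a - 92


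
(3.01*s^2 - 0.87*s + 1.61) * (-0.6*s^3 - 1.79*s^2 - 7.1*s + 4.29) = -1.806*s^5 - 4.8659*s^4 - 20.7797*s^3 + 16.208*s^2 - 15.1633*s + 6.9069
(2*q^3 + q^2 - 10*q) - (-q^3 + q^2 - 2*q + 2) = 3*q^3 - 8*q - 2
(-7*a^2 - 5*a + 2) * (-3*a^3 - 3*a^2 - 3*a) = 21*a^5 + 36*a^4 + 30*a^3 + 9*a^2 - 6*a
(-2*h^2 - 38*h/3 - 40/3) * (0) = 0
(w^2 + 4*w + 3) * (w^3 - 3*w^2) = w^5 + w^4 - 9*w^3 - 9*w^2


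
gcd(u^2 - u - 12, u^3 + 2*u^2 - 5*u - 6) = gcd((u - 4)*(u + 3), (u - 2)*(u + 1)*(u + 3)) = u + 3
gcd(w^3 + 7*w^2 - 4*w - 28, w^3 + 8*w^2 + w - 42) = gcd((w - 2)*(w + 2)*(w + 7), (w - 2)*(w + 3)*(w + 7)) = w^2 + 5*w - 14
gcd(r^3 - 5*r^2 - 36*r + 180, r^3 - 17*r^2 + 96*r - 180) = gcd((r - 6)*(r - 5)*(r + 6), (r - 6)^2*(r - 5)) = r^2 - 11*r + 30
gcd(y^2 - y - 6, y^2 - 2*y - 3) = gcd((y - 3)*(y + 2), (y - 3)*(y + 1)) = y - 3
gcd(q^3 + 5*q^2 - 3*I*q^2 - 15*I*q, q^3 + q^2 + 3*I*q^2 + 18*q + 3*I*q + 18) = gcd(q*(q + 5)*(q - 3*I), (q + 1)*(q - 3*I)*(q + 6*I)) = q - 3*I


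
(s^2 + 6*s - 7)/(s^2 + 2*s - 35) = (s - 1)/(s - 5)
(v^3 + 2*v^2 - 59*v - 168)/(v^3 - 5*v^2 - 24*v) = (v + 7)/v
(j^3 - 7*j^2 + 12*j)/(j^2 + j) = (j^2 - 7*j + 12)/(j + 1)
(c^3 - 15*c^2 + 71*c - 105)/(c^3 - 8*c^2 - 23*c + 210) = (c^2 - 8*c + 15)/(c^2 - c - 30)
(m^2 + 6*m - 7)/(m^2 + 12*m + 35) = (m - 1)/(m + 5)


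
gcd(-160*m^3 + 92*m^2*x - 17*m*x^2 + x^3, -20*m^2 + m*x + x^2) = -4*m + x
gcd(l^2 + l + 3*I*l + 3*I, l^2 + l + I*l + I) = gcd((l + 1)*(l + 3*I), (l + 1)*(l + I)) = l + 1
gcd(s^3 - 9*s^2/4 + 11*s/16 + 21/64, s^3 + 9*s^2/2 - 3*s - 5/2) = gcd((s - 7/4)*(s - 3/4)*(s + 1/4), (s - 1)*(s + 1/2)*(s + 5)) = 1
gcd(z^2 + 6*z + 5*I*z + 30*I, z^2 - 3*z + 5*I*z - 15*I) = z + 5*I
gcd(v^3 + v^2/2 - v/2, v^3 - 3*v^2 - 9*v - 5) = v + 1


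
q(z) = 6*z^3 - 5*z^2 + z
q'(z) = 18*z^2 - 10*z + 1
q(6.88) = 1724.17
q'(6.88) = 784.22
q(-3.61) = -351.05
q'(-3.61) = 271.68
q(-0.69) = -5.04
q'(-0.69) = 16.47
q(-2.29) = -100.56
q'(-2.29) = 118.29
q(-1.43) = -29.20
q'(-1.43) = 52.11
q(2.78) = 93.05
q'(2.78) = 112.31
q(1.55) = 11.88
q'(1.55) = 28.74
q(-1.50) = -33.00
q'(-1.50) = 56.50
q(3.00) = 120.00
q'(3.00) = 133.00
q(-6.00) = -1482.00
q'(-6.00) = 709.00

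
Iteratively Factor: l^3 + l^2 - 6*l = (l - 2)*(l^2 + 3*l) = (l - 2)*(l + 3)*(l)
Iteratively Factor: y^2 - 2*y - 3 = (y + 1)*(y - 3)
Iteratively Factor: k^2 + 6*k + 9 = (k + 3)*(k + 3)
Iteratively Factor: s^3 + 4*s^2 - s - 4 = (s + 4)*(s^2 - 1) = (s - 1)*(s + 4)*(s + 1)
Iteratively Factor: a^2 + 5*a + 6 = (a + 2)*(a + 3)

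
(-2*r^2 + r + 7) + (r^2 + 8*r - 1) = -r^2 + 9*r + 6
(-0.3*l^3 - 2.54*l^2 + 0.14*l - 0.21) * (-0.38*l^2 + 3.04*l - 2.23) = 0.114*l^5 + 0.0532000000000001*l^4 - 7.1058*l^3 + 6.1696*l^2 - 0.9506*l + 0.4683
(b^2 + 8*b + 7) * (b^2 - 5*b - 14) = b^4 + 3*b^3 - 47*b^2 - 147*b - 98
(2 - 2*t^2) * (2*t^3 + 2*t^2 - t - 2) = -4*t^5 - 4*t^4 + 6*t^3 + 8*t^2 - 2*t - 4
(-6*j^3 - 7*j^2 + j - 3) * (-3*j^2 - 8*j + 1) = 18*j^5 + 69*j^4 + 47*j^3 - 6*j^2 + 25*j - 3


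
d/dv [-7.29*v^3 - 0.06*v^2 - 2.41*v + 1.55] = -21.87*v^2 - 0.12*v - 2.41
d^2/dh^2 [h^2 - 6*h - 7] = 2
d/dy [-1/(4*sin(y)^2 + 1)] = 4*sin(2*y)/(3 - 2*cos(2*y))^2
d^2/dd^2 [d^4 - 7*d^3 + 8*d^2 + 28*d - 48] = 12*d^2 - 42*d + 16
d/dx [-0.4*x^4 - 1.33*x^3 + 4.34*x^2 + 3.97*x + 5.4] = -1.6*x^3 - 3.99*x^2 + 8.68*x + 3.97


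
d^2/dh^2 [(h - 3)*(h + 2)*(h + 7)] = 6*h + 12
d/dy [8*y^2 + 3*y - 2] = 16*y + 3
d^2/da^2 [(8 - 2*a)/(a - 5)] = -4/(a - 5)^3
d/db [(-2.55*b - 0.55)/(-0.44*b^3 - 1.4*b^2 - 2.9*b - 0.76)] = (-2.244*b^3 - 4.296*b^2 - 1.54*b + 0.343)/(0.1936*b^6 + 1.232*b^5 + 4.512*b^4 + 8.7888*b^3 + 10.538*b^2 + 4.408*b + 0.5776)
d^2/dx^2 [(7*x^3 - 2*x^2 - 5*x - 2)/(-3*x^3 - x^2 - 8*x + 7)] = 2*(39*x^6 + 639*x^5 - 873*x^4 - 286*x^3 + 1998*x^2 - 750*x + 520)/(27*x^9 + 27*x^8 + 225*x^7 - 44*x^6 + 474*x^5 - 837*x^4 + 617*x^3 - 1197*x^2 + 1176*x - 343)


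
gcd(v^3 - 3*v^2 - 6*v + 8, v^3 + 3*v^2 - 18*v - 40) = v^2 - 2*v - 8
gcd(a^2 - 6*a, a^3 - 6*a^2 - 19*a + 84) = 1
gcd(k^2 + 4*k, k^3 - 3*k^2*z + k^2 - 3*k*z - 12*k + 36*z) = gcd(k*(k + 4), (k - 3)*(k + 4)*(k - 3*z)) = k + 4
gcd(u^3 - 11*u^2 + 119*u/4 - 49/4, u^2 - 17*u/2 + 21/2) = u - 7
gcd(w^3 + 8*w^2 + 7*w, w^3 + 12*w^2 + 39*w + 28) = w^2 + 8*w + 7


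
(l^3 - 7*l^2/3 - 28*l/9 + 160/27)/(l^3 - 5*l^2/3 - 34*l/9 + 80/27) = (3*l - 4)/(3*l - 2)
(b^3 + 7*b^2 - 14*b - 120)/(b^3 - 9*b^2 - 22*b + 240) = (b^2 + 2*b - 24)/(b^2 - 14*b + 48)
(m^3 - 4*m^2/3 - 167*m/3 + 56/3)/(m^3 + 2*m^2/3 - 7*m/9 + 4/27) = 9*(m^2 - m - 56)/(9*m^2 + 9*m - 4)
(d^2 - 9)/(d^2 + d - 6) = (d - 3)/(d - 2)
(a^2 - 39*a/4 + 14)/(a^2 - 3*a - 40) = (a - 7/4)/(a + 5)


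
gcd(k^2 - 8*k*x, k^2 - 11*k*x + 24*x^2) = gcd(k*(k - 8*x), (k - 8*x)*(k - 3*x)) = -k + 8*x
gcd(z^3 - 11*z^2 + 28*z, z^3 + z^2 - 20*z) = z^2 - 4*z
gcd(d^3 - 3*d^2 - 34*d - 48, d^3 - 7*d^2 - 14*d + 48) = d^2 - 5*d - 24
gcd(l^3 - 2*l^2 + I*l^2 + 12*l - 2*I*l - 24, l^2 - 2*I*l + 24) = l + 4*I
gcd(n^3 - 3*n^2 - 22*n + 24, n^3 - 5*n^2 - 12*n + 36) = n - 6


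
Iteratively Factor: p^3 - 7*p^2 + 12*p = (p - 3)*(p^2 - 4*p) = (p - 4)*(p - 3)*(p)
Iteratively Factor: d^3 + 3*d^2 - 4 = (d + 2)*(d^2 + d - 2) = (d + 2)^2*(d - 1)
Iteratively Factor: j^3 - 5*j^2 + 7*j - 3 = (j - 1)*(j^2 - 4*j + 3) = (j - 1)^2*(j - 3)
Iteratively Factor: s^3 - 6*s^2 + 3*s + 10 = (s + 1)*(s^2 - 7*s + 10) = (s - 5)*(s + 1)*(s - 2)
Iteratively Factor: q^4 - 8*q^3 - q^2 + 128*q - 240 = (q + 4)*(q^3 - 12*q^2 + 47*q - 60) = (q - 5)*(q + 4)*(q^2 - 7*q + 12) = (q - 5)*(q - 4)*(q + 4)*(q - 3)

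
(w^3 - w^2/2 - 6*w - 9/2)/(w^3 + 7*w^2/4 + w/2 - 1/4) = 2*(2*w^2 - 3*w - 9)/(4*w^2 + 3*w - 1)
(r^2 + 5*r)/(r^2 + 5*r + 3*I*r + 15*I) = r/(r + 3*I)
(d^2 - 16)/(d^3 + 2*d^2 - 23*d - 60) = (d - 4)/(d^2 - 2*d - 15)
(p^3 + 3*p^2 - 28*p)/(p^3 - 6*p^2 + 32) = p*(p + 7)/(p^2 - 2*p - 8)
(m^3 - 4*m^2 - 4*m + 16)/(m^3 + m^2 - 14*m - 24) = (m - 2)/(m + 3)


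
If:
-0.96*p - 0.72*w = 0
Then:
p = -0.75*w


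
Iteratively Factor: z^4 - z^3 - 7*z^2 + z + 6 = (z - 3)*(z^3 + 2*z^2 - z - 2) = (z - 3)*(z - 1)*(z^2 + 3*z + 2) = (z - 3)*(z - 1)*(z + 2)*(z + 1)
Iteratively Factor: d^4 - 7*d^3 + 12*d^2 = (d)*(d^3 - 7*d^2 + 12*d) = d^2*(d^2 - 7*d + 12) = d^2*(d - 4)*(d - 3)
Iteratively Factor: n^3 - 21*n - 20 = (n + 1)*(n^2 - n - 20) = (n - 5)*(n + 1)*(n + 4)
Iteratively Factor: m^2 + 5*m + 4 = (m + 4)*(m + 1)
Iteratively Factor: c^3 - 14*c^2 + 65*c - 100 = (c - 4)*(c^2 - 10*c + 25) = (c - 5)*(c - 4)*(c - 5)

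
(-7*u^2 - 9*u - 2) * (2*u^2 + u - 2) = -14*u^4 - 25*u^3 + u^2 + 16*u + 4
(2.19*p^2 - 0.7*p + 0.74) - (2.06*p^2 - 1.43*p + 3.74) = 0.13*p^2 + 0.73*p - 3.0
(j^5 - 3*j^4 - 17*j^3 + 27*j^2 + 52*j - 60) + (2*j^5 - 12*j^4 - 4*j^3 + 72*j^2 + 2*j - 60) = 3*j^5 - 15*j^4 - 21*j^3 + 99*j^2 + 54*j - 120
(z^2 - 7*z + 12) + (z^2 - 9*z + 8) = 2*z^2 - 16*z + 20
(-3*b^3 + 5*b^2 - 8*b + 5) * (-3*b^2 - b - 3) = 9*b^5 - 12*b^4 + 28*b^3 - 22*b^2 + 19*b - 15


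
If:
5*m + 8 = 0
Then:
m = -8/5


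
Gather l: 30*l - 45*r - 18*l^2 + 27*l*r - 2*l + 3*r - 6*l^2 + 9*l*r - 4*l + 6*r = -24*l^2 + l*(36*r + 24) - 36*r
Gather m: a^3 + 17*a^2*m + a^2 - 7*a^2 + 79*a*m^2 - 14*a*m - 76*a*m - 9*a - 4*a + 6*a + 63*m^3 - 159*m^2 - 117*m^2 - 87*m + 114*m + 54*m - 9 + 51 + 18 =a^3 - 6*a^2 - 7*a + 63*m^3 + m^2*(79*a - 276) + m*(17*a^2 - 90*a + 81) + 60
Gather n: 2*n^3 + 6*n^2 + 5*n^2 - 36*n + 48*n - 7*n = 2*n^3 + 11*n^2 + 5*n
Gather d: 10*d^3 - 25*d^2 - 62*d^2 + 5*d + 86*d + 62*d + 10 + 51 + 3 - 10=10*d^3 - 87*d^2 + 153*d + 54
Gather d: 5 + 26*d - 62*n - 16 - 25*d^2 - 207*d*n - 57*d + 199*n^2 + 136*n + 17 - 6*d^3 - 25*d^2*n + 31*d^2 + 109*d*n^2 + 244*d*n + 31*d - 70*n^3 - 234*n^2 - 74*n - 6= -6*d^3 + d^2*(6 - 25*n) + d*(109*n^2 + 37*n) - 70*n^3 - 35*n^2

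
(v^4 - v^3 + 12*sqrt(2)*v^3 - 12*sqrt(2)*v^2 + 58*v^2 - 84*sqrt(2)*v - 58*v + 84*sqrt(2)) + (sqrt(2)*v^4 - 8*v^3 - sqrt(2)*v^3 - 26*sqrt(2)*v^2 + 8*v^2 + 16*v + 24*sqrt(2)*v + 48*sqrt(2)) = v^4 + sqrt(2)*v^4 - 9*v^3 + 11*sqrt(2)*v^3 - 38*sqrt(2)*v^2 + 66*v^2 - 60*sqrt(2)*v - 42*v + 132*sqrt(2)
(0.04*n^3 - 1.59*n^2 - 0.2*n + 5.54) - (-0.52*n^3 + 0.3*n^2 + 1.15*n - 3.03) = 0.56*n^3 - 1.89*n^2 - 1.35*n + 8.57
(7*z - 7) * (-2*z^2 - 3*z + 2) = -14*z^3 - 7*z^2 + 35*z - 14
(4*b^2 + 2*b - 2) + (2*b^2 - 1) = 6*b^2 + 2*b - 3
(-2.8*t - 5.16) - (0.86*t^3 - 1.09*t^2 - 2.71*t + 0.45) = -0.86*t^3 + 1.09*t^2 - 0.0899999999999999*t - 5.61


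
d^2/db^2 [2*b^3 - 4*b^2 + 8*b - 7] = 12*b - 8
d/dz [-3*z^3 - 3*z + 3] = -9*z^2 - 3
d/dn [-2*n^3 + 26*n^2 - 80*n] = -6*n^2 + 52*n - 80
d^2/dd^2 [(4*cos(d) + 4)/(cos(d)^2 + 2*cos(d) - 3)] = -((cos(2*d) - 1)^2 + 173*cos(d) + 54*cos(2*d) + 3*cos(3*d) + 154)/((cos(d) - 1)^2*(cos(d) + 3)^3)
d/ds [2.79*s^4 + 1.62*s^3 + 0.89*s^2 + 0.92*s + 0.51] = 11.16*s^3 + 4.86*s^2 + 1.78*s + 0.92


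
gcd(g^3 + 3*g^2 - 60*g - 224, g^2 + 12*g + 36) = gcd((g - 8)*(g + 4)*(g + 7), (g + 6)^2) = 1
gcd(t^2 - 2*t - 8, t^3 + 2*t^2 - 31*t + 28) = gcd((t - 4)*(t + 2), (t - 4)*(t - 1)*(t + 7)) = t - 4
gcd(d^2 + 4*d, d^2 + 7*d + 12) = d + 4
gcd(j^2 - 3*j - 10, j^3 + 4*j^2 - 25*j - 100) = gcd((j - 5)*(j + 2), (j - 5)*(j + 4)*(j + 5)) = j - 5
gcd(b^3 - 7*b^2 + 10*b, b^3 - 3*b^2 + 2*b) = b^2 - 2*b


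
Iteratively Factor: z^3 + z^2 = (z + 1)*(z^2) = z*(z + 1)*(z)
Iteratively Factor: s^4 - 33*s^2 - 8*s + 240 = (s - 5)*(s^3 + 5*s^2 - 8*s - 48) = (s - 5)*(s + 4)*(s^2 + s - 12) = (s - 5)*(s + 4)^2*(s - 3)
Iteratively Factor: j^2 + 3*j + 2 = (j + 2)*(j + 1)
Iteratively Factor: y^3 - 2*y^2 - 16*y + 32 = (y - 4)*(y^2 + 2*y - 8) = (y - 4)*(y + 4)*(y - 2)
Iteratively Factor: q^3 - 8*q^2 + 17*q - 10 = (q - 1)*(q^2 - 7*q + 10) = (q - 5)*(q - 1)*(q - 2)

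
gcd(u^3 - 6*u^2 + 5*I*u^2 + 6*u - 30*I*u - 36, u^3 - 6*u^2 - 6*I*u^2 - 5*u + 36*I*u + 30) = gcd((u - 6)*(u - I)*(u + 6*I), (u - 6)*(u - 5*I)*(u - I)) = u^2 + u*(-6 - I) + 6*I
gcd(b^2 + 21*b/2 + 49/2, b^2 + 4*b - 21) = b + 7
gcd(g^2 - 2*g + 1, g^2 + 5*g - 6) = g - 1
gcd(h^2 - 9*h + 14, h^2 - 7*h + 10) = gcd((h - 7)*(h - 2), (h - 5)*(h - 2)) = h - 2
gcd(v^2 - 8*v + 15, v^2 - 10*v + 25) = v - 5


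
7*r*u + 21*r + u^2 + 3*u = (7*r + u)*(u + 3)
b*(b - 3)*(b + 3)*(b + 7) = b^4 + 7*b^3 - 9*b^2 - 63*b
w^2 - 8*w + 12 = (w - 6)*(w - 2)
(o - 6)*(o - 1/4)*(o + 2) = o^3 - 17*o^2/4 - 11*o + 3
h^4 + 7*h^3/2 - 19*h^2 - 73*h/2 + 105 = (h - 3)*(h - 2)*(h + 7/2)*(h + 5)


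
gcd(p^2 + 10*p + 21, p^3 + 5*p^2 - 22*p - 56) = p + 7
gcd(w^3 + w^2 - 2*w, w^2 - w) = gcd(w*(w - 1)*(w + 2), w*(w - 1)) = w^2 - w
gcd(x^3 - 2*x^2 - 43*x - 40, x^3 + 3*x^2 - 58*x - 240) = x^2 - 3*x - 40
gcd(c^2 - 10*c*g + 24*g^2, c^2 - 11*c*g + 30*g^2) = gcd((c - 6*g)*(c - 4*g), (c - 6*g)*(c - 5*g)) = c - 6*g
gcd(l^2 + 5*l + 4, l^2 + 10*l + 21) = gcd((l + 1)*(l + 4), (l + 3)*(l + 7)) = 1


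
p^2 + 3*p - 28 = (p - 4)*(p + 7)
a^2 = a^2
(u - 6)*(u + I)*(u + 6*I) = u^3 - 6*u^2 + 7*I*u^2 - 6*u - 42*I*u + 36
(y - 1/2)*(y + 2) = y^2 + 3*y/2 - 1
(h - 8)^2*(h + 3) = h^3 - 13*h^2 + 16*h + 192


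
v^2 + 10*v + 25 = (v + 5)^2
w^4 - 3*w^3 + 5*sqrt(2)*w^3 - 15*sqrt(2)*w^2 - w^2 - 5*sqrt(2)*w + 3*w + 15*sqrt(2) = (w - 3)*(w - 1)*(w + 1)*(w + 5*sqrt(2))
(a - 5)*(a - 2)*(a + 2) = a^3 - 5*a^2 - 4*a + 20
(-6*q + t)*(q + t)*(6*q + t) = -36*q^3 - 36*q^2*t + q*t^2 + t^3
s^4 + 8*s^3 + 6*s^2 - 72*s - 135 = (s - 3)*(s + 3)^2*(s + 5)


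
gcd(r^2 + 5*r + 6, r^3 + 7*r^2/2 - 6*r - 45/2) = r + 3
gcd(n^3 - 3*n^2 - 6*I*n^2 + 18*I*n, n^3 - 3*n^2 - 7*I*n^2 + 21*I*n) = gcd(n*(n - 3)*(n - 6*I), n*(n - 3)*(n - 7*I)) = n^2 - 3*n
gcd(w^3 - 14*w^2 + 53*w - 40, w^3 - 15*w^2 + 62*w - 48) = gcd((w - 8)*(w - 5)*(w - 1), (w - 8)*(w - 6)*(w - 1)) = w^2 - 9*w + 8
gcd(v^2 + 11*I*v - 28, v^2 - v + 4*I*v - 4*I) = v + 4*I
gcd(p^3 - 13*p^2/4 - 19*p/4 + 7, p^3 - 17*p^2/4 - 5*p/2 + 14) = p^2 - 9*p/4 - 7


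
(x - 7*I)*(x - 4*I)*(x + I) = x^3 - 10*I*x^2 - 17*x - 28*I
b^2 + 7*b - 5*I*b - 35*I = (b + 7)*(b - 5*I)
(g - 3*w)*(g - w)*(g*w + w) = g^3*w - 4*g^2*w^2 + g^2*w + 3*g*w^3 - 4*g*w^2 + 3*w^3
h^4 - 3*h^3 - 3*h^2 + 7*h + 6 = (h - 3)*(h - 2)*(h + 1)^2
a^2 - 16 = (a - 4)*(a + 4)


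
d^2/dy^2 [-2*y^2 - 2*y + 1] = -4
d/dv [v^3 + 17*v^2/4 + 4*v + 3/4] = 3*v^2 + 17*v/2 + 4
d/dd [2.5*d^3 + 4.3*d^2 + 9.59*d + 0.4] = 7.5*d^2 + 8.6*d + 9.59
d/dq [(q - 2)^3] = 3*(q - 2)^2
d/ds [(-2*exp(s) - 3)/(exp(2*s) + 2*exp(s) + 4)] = 2*((exp(s) + 1)*(2*exp(s) + 3) - exp(2*s) - 2*exp(s) - 4)*exp(s)/(exp(2*s) + 2*exp(s) + 4)^2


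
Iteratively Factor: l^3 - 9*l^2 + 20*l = (l - 4)*(l^2 - 5*l) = l*(l - 4)*(l - 5)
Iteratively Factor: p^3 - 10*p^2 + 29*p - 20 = (p - 1)*(p^2 - 9*p + 20) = (p - 4)*(p - 1)*(p - 5)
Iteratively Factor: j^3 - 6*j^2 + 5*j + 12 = (j - 4)*(j^2 - 2*j - 3) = (j - 4)*(j + 1)*(j - 3)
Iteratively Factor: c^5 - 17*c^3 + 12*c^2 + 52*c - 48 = (c + 4)*(c^4 - 4*c^3 - c^2 + 16*c - 12) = (c + 2)*(c + 4)*(c^3 - 6*c^2 + 11*c - 6) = (c - 1)*(c + 2)*(c + 4)*(c^2 - 5*c + 6) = (c - 2)*(c - 1)*(c + 2)*(c + 4)*(c - 3)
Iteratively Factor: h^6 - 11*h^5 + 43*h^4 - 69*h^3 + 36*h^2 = (h - 1)*(h^5 - 10*h^4 + 33*h^3 - 36*h^2) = (h - 3)*(h - 1)*(h^4 - 7*h^3 + 12*h^2) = (h - 3)^2*(h - 1)*(h^3 - 4*h^2) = h*(h - 3)^2*(h - 1)*(h^2 - 4*h) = h^2*(h - 3)^2*(h - 1)*(h - 4)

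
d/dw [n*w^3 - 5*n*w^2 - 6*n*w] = n*(3*w^2 - 10*w - 6)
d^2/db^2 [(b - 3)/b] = -6/b^3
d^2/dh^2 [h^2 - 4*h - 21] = 2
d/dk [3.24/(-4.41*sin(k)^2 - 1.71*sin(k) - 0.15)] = (28.5768*sin(k) + 5.5404)*cos(k)/(4.41*sin(k)^2 + 1.71*sin(k) + 0.15)^2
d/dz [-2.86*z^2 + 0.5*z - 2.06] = 0.5 - 5.72*z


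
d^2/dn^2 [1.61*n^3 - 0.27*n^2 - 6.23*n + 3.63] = 9.66*n - 0.54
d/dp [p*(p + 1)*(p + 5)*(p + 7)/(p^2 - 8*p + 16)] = (2*p^4 - 3*p^3 - 156*p^2 - 411*p - 140)/(p^3 - 12*p^2 + 48*p - 64)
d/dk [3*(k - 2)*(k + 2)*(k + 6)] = 9*k^2 + 36*k - 12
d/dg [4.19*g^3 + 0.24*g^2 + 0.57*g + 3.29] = 12.57*g^2 + 0.48*g + 0.57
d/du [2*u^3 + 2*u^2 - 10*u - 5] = 6*u^2 + 4*u - 10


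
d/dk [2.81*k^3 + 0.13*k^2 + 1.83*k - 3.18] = 8.43*k^2 + 0.26*k + 1.83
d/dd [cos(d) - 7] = -sin(d)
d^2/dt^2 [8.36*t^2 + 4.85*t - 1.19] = 16.7200000000000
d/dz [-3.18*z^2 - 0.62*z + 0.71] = -6.36*z - 0.62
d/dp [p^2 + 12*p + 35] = 2*p + 12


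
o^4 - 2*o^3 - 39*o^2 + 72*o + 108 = (o - 6)*(o - 3)*(o + 1)*(o + 6)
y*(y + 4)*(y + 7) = y^3 + 11*y^2 + 28*y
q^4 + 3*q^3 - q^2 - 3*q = q*(q - 1)*(q + 1)*(q + 3)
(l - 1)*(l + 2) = l^2 + l - 2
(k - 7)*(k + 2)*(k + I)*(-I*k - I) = -I*k^4 + k^3 + 4*I*k^3 - 4*k^2 + 19*I*k^2 - 19*k + 14*I*k - 14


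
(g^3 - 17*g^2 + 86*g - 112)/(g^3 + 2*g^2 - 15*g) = (g^3 - 17*g^2 + 86*g - 112)/(g*(g^2 + 2*g - 15))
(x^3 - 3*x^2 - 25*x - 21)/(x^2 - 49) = (x^2 + 4*x + 3)/(x + 7)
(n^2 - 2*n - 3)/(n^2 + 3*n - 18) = (n + 1)/(n + 6)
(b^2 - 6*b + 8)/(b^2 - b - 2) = (b - 4)/(b + 1)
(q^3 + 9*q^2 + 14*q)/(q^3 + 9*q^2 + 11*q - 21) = q*(q + 2)/(q^2 + 2*q - 3)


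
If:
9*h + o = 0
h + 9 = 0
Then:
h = -9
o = 81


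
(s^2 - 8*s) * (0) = 0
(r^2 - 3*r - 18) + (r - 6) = r^2 - 2*r - 24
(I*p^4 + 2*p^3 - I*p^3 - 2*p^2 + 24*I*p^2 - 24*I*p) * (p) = I*p^5 + 2*p^4 - I*p^4 - 2*p^3 + 24*I*p^3 - 24*I*p^2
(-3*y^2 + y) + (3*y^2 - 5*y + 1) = 1 - 4*y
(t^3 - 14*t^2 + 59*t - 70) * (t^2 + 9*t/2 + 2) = t^5 - 19*t^4/2 - 2*t^3 + 335*t^2/2 - 197*t - 140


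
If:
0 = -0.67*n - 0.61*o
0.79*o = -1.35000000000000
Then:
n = 1.56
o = -1.71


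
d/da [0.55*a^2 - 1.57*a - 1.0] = 1.1*a - 1.57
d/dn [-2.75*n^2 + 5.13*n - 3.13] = 5.13 - 5.5*n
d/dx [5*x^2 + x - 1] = 10*x + 1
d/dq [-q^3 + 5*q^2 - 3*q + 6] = -3*q^2 + 10*q - 3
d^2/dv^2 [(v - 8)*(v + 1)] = 2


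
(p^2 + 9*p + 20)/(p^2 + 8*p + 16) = (p + 5)/(p + 4)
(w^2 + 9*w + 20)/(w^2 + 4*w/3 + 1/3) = 3*(w^2 + 9*w + 20)/(3*w^2 + 4*w + 1)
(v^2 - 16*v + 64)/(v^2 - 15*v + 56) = (v - 8)/(v - 7)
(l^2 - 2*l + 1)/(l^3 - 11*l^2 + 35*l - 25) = (l - 1)/(l^2 - 10*l + 25)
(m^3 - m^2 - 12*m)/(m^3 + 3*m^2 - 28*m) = (m + 3)/(m + 7)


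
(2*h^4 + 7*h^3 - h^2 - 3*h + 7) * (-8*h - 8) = -16*h^5 - 72*h^4 - 48*h^3 + 32*h^2 - 32*h - 56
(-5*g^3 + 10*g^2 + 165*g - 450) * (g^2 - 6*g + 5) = -5*g^5 + 40*g^4 + 80*g^3 - 1390*g^2 + 3525*g - 2250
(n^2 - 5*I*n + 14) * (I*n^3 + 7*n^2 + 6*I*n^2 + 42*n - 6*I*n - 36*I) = I*n^5 + 12*n^4 + 6*I*n^4 + 72*n^3 - 27*I*n^3 + 68*n^2 - 162*I*n^2 + 408*n - 84*I*n - 504*I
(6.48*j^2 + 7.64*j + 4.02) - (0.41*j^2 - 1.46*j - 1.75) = 6.07*j^2 + 9.1*j + 5.77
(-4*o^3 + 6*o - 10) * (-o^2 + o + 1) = 4*o^5 - 4*o^4 - 10*o^3 + 16*o^2 - 4*o - 10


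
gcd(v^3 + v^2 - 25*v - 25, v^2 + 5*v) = v + 5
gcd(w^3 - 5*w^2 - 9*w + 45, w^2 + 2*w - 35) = w - 5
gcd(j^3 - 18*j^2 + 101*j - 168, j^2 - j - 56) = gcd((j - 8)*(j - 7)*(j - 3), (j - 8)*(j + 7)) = j - 8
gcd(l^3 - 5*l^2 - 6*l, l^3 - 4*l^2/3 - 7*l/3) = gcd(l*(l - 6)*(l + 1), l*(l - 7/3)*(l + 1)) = l^2 + l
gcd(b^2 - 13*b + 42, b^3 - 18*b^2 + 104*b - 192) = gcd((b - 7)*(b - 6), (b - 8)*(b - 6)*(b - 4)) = b - 6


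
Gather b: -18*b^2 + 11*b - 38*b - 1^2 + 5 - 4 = -18*b^2 - 27*b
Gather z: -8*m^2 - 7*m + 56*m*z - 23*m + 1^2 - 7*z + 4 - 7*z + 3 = -8*m^2 - 30*m + z*(56*m - 14) + 8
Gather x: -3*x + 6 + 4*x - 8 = x - 2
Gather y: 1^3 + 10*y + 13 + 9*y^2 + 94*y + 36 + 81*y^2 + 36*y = 90*y^2 + 140*y + 50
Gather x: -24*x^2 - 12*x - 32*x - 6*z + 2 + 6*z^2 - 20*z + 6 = -24*x^2 - 44*x + 6*z^2 - 26*z + 8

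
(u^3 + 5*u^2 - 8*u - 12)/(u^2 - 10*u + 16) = (u^2 + 7*u + 6)/(u - 8)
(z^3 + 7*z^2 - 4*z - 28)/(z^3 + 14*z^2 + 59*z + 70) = (z - 2)/(z + 5)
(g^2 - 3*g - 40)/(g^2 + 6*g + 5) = (g - 8)/(g + 1)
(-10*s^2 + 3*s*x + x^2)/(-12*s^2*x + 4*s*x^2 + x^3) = (5*s + x)/(x*(6*s + x))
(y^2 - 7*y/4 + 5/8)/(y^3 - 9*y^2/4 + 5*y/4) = (y - 1/2)/(y*(y - 1))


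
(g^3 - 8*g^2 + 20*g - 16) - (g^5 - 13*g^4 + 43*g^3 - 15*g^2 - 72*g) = -g^5 + 13*g^4 - 42*g^3 + 7*g^2 + 92*g - 16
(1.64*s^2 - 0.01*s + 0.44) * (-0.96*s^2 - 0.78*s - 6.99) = -1.5744*s^4 - 1.2696*s^3 - 11.8782*s^2 - 0.2733*s - 3.0756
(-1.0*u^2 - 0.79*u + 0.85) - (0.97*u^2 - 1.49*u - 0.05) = -1.97*u^2 + 0.7*u + 0.9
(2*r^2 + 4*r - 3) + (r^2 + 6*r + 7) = 3*r^2 + 10*r + 4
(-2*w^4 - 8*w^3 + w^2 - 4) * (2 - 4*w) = 8*w^5 + 28*w^4 - 20*w^3 + 2*w^2 + 16*w - 8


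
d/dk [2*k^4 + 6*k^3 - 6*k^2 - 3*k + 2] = 8*k^3 + 18*k^2 - 12*k - 3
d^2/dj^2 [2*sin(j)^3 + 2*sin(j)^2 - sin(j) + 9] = -sin(j)/2 + 9*sin(3*j)/2 + 4*cos(2*j)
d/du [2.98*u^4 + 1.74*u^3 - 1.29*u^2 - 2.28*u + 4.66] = 11.92*u^3 + 5.22*u^2 - 2.58*u - 2.28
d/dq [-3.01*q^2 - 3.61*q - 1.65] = -6.02*q - 3.61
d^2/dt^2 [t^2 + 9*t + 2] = 2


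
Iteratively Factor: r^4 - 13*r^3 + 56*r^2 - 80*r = (r)*(r^3 - 13*r^2 + 56*r - 80) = r*(r - 4)*(r^2 - 9*r + 20) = r*(r - 4)^2*(r - 5)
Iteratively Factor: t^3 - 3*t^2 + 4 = (t - 2)*(t^2 - t - 2) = (t - 2)*(t + 1)*(t - 2)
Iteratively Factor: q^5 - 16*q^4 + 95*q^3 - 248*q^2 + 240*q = (q - 4)*(q^4 - 12*q^3 + 47*q^2 - 60*q) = (q - 4)*(q - 3)*(q^3 - 9*q^2 + 20*q) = q*(q - 4)*(q - 3)*(q^2 - 9*q + 20) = q*(q - 4)^2*(q - 3)*(q - 5)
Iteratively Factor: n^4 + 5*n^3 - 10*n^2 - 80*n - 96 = (n + 3)*(n^3 + 2*n^2 - 16*n - 32) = (n + 3)*(n + 4)*(n^2 - 2*n - 8) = (n - 4)*(n + 3)*(n + 4)*(n + 2)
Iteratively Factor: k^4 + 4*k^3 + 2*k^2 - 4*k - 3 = (k + 1)*(k^3 + 3*k^2 - k - 3) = (k + 1)^2*(k^2 + 2*k - 3) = (k - 1)*(k + 1)^2*(k + 3)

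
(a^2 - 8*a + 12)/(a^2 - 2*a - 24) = (a - 2)/(a + 4)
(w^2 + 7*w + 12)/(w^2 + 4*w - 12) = (w^2 + 7*w + 12)/(w^2 + 4*w - 12)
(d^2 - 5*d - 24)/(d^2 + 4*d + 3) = (d - 8)/(d + 1)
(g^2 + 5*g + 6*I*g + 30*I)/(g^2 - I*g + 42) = (g + 5)/(g - 7*I)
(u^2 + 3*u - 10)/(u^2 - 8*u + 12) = (u + 5)/(u - 6)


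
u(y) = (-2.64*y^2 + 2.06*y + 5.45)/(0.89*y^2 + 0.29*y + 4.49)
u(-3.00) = -2.11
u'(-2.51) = 0.86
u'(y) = (2.06 - 5.28*y)/(0.89*y^2 + 0.29*y + 4.49) + (-1.78*y - 0.29)*(-2.64*y^2 + 2.06*y + 5.45)/(0.89*y^2 + 0.29*y + 4.49)^2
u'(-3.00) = 0.62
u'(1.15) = -0.95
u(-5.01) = -2.80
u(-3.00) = -2.11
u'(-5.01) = 0.17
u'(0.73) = -0.68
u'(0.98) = -0.87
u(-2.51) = -1.75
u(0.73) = 1.07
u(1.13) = 0.74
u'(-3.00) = 0.62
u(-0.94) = 0.24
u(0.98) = 0.88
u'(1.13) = -0.94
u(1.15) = 0.72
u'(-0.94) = 1.47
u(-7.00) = -3.00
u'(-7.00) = 0.05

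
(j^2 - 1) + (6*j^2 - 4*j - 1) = 7*j^2 - 4*j - 2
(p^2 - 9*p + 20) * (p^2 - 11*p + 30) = p^4 - 20*p^3 + 149*p^2 - 490*p + 600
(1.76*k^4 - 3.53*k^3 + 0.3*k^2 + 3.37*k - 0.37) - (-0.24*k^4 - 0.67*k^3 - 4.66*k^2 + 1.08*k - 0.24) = 2.0*k^4 - 2.86*k^3 + 4.96*k^2 + 2.29*k - 0.13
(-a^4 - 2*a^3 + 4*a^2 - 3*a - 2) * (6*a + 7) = -6*a^5 - 19*a^4 + 10*a^3 + 10*a^2 - 33*a - 14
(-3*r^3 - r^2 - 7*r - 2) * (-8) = 24*r^3 + 8*r^2 + 56*r + 16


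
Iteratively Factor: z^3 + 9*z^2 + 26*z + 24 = (z + 3)*(z^2 + 6*z + 8) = (z + 3)*(z + 4)*(z + 2)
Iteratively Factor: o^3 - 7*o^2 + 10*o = (o)*(o^2 - 7*o + 10) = o*(o - 5)*(o - 2)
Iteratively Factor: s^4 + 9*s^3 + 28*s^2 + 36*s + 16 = (s + 1)*(s^3 + 8*s^2 + 20*s + 16) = (s + 1)*(s + 2)*(s^2 + 6*s + 8) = (s + 1)*(s + 2)*(s + 4)*(s + 2)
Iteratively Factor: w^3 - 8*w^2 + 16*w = (w - 4)*(w^2 - 4*w) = w*(w - 4)*(w - 4)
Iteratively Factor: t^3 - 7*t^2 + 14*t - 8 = (t - 4)*(t^2 - 3*t + 2) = (t - 4)*(t - 2)*(t - 1)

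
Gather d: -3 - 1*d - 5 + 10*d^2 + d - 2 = 10*d^2 - 10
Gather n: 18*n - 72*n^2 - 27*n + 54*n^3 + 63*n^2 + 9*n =54*n^3 - 9*n^2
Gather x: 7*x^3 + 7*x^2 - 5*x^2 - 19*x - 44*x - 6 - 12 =7*x^3 + 2*x^2 - 63*x - 18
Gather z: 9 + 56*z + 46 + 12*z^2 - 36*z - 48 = 12*z^2 + 20*z + 7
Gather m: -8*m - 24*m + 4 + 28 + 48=80 - 32*m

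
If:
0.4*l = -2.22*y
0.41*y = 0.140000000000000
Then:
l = -1.90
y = 0.34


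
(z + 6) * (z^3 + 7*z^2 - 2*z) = z^4 + 13*z^3 + 40*z^2 - 12*z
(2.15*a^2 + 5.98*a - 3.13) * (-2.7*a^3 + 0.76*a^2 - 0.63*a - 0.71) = -5.805*a^5 - 14.512*a^4 + 11.6413*a^3 - 7.6727*a^2 - 2.2739*a + 2.2223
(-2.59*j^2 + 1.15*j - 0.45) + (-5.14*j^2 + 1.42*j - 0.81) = -7.73*j^2 + 2.57*j - 1.26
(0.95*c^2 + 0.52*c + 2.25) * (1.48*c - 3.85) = 1.406*c^3 - 2.8879*c^2 + 1.328*c - 8.6625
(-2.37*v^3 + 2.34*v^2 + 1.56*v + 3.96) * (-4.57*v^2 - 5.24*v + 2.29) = 10.8309*v^5 + 1.725*v^4 - 24.8181*v^3 - 20.913*v^2 - 17.178*v + 9.0684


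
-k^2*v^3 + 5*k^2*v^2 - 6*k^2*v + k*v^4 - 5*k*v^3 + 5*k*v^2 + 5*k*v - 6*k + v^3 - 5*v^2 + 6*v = (-k + v)*(v - 3)*(v - 2)*(k*v + 1)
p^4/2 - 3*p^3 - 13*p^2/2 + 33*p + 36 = (p/2 + 1/2)*(p - 6)*(p - 4)*(p + 3)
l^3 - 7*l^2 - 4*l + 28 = (l - 7)*(l - 2)*(l + 2)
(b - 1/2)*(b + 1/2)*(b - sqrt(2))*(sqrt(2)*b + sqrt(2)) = sqrt(2)*b^4 - 2*b^3 + sqrt(2)*b^3 - 2*b^2 - sqrt(2)*b^2/4 - sqrt(2)*b/4 + b/2 + 1/2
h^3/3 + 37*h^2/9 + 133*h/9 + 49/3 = (h/3 + 1)*(h + 7/3)*(h + 7)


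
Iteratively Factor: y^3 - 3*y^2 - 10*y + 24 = (y - 4)*(y^2 + y - 6) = (y - 4)*(y - 2)*(y + 3)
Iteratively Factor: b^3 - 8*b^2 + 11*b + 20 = (b - 5)*(b^2 - 3*b - 4) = (b - 5)*(b - 4)*(b + 1)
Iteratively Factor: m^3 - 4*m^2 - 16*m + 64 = (m - 4)*(m^2 - 16) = (m - 4)*(m + 4)*(m - 4)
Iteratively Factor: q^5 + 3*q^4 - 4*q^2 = (q)*(q^4 + 3*q^3 - 4*q) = q*(q - 1)*(q^3 + 4*q^2 + 4*q) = q*(q - 1)*(q + 2)*(q^2 + 2*q) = q^2*(q - 1)*(q + 2)*(q + 2)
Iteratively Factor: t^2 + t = (t)*(t + 1)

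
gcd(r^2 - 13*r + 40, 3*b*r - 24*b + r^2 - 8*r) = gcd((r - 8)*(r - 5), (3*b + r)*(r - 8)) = r - 8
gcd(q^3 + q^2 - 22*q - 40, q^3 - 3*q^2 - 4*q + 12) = q + 2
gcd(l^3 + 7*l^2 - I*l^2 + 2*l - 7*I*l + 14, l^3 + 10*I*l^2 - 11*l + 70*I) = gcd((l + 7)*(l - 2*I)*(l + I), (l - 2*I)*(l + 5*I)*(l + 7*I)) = l - 2*I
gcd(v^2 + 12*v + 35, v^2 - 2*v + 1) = 1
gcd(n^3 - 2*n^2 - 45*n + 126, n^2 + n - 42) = n^2 + n - 42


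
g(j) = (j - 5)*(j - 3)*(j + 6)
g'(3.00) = -18.00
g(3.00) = 0.00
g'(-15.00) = 702.00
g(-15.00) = -3240.00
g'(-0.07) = -32.71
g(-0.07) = 92.30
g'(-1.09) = -25.08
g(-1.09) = 122.30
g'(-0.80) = -27.88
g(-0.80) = 114.61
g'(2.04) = -28.68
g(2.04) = 22.85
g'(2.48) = -24.47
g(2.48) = 11.11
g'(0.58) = -34.31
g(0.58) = 70.38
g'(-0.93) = -26.69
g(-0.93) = 118.16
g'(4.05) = 0.01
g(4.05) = -10.02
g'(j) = (j - 5)*(j - 3) + (j - 5)*(j + 6) + (j - 3)*(j + 6)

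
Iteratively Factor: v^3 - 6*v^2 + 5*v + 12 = (v - 4)*(v^2 - 2*v - 3) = (v - 4)*(v + 1)*(v - 3)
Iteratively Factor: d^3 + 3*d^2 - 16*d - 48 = (d + 4)*(d^2 - d - 12) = (d - 4)*(d + 4)*(d + 3)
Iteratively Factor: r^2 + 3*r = (r + 3)*(r)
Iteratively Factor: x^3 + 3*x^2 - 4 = (x + 2)*(x^2 + x - 2) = (x - 1)*(x + 2)*(x + 2)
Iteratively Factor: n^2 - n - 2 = (n + 1)*(n - 2)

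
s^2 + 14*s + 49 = (s + 7)^2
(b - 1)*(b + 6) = b^2 + 5*b - 6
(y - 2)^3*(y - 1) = y^4 - 7*y^3 + 18*y^2 - 20*y + 8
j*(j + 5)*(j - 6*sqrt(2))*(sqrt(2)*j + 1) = sqrt(2)*j^4 - 11*j^3 + 5*sqrt(2)*j^3 - 55*j^2 - 6*sqrt(2)*j^2 - 30*sqrt(2)*j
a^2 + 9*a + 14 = (a + 2)*(a + 7)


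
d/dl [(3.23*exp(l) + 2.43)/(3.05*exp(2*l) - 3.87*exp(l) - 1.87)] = (-9.8515*exp(2*l) - 14.823*exp(l) + 3.364)*exp(l)/(9.3025*exp(4*l) - 23.607*exp(3*l) + 3.5699*exp(2*l) + 14.4738*exp(l) + 3.4969)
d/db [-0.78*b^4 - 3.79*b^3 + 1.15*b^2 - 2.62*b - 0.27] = -3.12*b^3 - 11.37*b^2 + 2.3*b - 2.62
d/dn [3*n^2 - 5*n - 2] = 6*n - 5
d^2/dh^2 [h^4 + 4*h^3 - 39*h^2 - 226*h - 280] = 12*h^2 + 24*h - 78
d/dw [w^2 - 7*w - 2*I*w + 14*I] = 2*w - 7 - 2*I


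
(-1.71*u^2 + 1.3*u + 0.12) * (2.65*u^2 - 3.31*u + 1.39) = -4.5315*u^4 + 9.1051*u^3 - 6.3619*u^2 + 1.4098*u + 0.1668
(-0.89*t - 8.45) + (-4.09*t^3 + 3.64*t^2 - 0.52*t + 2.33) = -4.09*t^3 + 3.64*t^2 - 1.41*t - 6.12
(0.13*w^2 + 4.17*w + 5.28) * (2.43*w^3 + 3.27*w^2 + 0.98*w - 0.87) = 0.3159*w^5 + 10.5582*w^4 + 26.5937*w^3 + 21.2391*w^2 + 1.5465*w - 4.5936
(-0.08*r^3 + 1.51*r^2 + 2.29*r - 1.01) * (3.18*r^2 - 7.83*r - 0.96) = -0.2544*r^5 + 5.4282*r^4 - 4.4643*r^3 - 22.5921*r^2 + 5.7099*r + 0.9696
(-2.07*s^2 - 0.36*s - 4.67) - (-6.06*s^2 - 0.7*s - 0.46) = 3.99*s^2 + 0.34*s - 4.21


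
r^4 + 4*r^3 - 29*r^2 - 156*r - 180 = (r - 6)*(r + 2)*(r + 3)*(r + 5)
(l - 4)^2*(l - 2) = l^3 - 10*l^2 + 32*l - 32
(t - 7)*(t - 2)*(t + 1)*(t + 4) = t^4 - 4*t^3 - 27*t^2 + 34*t + 56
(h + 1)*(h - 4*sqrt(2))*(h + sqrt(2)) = h^3 - 3*sqrt(2)*h^2 + h^2 - 8*h - 3*sqrt(2)*h - 8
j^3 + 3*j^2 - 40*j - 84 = (j - 6)*(j + 2)*(j + 7)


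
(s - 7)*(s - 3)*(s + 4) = s^3 - 6*s^2 - 19*s + 84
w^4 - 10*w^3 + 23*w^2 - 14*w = w*(w - 7)*(w - 2)*(w - 1)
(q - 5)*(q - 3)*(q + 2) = q^3 - 6*q^2 - q + 30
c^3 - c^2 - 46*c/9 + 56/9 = (c - 2)*(c - 4/3)*(c + 7/3)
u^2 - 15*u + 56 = (u - 8)*(u - 7)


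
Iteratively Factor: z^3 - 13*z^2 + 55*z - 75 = (z - 5)*(z^2 - 8*z + 15) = (z - 5)^2*(z - 3)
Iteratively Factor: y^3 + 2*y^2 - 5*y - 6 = (y - 2)*(y^2 + 4*y + 3) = (y - 2)*(y + 3)*(y + 1)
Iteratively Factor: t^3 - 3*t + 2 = (t - 1)*(t^2 + t - 2) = (t - 1)*(t + 2)*(t - 1)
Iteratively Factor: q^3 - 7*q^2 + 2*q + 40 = (q + 2)*(q^2 - 9*q + 20) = (q - 5)*(q + 2)*(q - 4)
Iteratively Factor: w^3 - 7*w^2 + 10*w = (w - 5)*(w^2 - 2*w) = (w - 5)*(w - 2)*(w)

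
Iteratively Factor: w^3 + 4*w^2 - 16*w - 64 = (w + 4)*(w^2 - 16) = (w - 4)*(w + 4)*(w + 4)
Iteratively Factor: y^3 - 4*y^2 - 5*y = (y)*(y^2 - 4*y - 5) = y*(y - 5)*(y + 1)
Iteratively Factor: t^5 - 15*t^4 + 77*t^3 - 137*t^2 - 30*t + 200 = (t - 2)*(t^4 - 13*t^3 + 51*t^2 - 35*t - 100) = (t - 5)*(t - 2)*(t^3 - 8*t^2 + 11*t + 20) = (t - 5)*(t - 4)*(t - 2)*(t^2 - 4*t - 5) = (t - 5)*(t - 4)*(t - 2)*(t + 1)*(t - 5)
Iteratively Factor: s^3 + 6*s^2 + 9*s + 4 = (s + 4)*(s^2 + 2*s + 1) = (s + 1)*(s + 4)*(s + 1)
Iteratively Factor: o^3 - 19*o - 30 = (o + 2)*(o^2 - 2*o - 15) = (o + 2)*(o + 3)*(o - 5)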